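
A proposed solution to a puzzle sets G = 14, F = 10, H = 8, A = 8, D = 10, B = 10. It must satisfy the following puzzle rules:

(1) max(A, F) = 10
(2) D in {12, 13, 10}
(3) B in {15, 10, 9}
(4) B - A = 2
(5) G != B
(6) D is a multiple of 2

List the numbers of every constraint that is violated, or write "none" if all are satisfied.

(1) max(8, 10) = 10 — OK.
(2) D = 10 is in {12, 13, 10} — OK.
(3) B = 10 is in {15, 10, 9} — OK.
(4) B - A = 10 - 8 = 2 — OK.
(5) G = 14, B = 10; distinct — OK.
(6) 10 / 2 = 5, so 2 divides 10 — OK.

No violations.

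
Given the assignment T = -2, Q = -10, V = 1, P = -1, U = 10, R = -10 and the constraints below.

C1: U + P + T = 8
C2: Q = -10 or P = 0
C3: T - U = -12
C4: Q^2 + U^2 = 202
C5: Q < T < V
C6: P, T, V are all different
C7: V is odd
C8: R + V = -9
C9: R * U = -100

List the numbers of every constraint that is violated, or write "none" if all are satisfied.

No — constraints 1, 4 are not satisfied.

C1: U + P + T = 10 + (-1) + (-2) = 7, not 8  FAIL
C2: Q = -10 = -10 (first disjunct)  OK
C3: T - U = -2 - 10 = -12  OK
C4: Q^2 + U^2 = (-10)^2 + 10^2 = 100 + 100 = 200, not 202  FAIL
C5: values -10 < -2 < 1  OK
C6: values -1, -2, 1 are pairwise distinct  OK
C7: V = 1 is odd  OK
C8: R + V = -10 + 1 = -9  OK
C9: R * U = -10 * 10 = -100  OK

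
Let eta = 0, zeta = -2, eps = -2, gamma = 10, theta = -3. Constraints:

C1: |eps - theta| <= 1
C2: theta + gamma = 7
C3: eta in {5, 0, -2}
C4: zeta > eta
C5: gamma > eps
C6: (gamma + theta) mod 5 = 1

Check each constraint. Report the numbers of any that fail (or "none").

Constraints 4 and 6 are violated.

C1: |-2 - (-3)| = 1; 1 ≤ 1  yes
C2: theta + gamma = -3 + 10 = 7  yes
C3: eta = 0 is in {5, 0, -2}  yes
C4: zeta = -2, eta = 0; -2 ≤ 0 (want >)  no
C5: gamma = 10, eps = -2; 10 > -2  yes
C6: gamma + theta = 7; 7 mod 5 = 2, not 1  no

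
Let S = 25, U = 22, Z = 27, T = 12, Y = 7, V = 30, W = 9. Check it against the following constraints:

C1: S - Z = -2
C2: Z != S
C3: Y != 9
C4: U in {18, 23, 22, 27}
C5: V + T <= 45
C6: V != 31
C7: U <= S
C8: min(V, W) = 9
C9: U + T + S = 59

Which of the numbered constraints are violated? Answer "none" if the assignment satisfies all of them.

C1: S - Z = 25 - 27 = -2 — OK.
C2: Z = 27, S = 25; distinct — OK.
C3: Y = 7, and 7 ≠ 9 — OK.
C4: U = 22 is in {18, 23, 22, 27} — OK.
C5: V + T = 30 + 12 = 42; 42 ≤ 45 — OK.
C6: V = 30, and 30 ≠ 31 — OK.
C7: U = 22, S = 25; 22 ≤ 25 — OK.
C8: min(30, 9) = 9 — OK.
C9: U + T + S = 22 + 12 + 25 = 59 — OK.

Yes — all constraints hold.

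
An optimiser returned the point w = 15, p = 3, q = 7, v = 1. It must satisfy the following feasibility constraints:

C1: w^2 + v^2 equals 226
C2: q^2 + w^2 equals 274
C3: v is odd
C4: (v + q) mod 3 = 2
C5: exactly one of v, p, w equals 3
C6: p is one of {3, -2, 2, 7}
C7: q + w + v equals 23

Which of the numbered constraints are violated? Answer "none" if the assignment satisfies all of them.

C1: w^2 + v^2 = 15^2 + 1^2 = 225 + 1 = 226 — OK.
C2: q^2 + w^2 = 7^2 + 15^2 = 49 + 225 = 274 — OK.
C3: v = 1 is odd — OK.
C4: v + q = 8; 8 mod 3 = 2 — OK.
C5: v=1, p=3, w=15; 1 of them equals 3 — OK.
C6: p = 3 is in {3, -2, 2, 7} — OK.
C7: q + w + v = 7 + 15 + 1 = 23 — OK.

No violations.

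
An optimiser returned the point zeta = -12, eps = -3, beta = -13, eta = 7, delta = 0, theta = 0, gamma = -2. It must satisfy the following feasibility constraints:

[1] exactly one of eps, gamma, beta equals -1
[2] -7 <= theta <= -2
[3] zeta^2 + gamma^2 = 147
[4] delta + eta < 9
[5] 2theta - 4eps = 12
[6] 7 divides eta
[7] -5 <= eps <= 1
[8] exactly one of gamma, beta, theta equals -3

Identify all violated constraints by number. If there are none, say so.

No — constraints 1, 2, 3, and 8 are not satisfied.

[1] eps=-3, gamma=-2, beta=-13; 0 of them equal -1, not exactly one  fails
[2] theta = 0 is outside [-7, -2]  fails
[3] zeta^2 + gamma^2 = (-12)^2 + (-2)^2 = 144 + 4 = 148, not 147  fails
[4] delta + eta = 0 + 7 = 7; 7 < 9  holds
[5] 2theta - 4eps = 2(0) - 4(-3) = 12  holds
[6] 7 / 7 = 1, so 7 divides 7  holds
[7] eps = -3 lies in [-5, 1]  holds
[8] gamma=-2, beta=-13, theta=0; 0 of them equal -3, not exactly one  fails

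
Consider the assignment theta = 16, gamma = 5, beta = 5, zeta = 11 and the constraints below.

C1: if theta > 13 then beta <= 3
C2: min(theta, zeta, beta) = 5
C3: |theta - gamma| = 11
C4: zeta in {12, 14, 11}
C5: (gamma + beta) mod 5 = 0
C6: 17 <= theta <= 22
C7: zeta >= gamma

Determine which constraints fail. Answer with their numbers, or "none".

No — constraints 1, 6 are not satisfied.

C1: theta = 16 > 13, so we need beta ≤ 3; but beta = 5 > 3  false
C2: min(16, 11, 5) = 5  true
C3: |16 - 5| = 11  true
C4: zeta = 11 is in {12, 14, 11}  true
C5: gamma + beta = 10; 10 mod 5 = 0  true
C6: theta = 16 is outside [17, 22]  false
C7: zeta = 11, gamma = 5; 11 ≥ 5  true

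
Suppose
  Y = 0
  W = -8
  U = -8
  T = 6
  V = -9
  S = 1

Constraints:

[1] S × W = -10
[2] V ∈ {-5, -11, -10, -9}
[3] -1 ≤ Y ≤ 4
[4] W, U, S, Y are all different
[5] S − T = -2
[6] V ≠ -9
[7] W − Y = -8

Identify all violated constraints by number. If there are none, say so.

[1] S × W = 1 × (-8) = -8, not -10 — does not hold.
[2] V = -9 is in {-5, -11, -10, -9} — holds.
[3] Y = 0 lies in [-1, 4] — holds.
[4] W = U = -8, not all different — does not hold.
[5] S − T = 1 − 6 = -5, not -2 — does not hold.
[6] V = -9, but -9 is required to differ — does not hold.
[7] W − Y = -8 − 0 = -8 — holds.

Violated: 1, 4, 5, 6.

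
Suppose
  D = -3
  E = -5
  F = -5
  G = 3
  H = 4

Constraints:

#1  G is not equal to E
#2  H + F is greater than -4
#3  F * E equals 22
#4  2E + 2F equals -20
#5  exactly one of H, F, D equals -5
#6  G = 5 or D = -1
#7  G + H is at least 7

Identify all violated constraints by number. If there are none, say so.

Violated: 3 and 6.

#1 G = 3, E = -5; distinct  ✔
#2 H + F = 4 + (-5) = -1; -1 > -4  ✔
#3 F * E = -5 * (-5) = 25, not 22  ✘
#4 2E + 2F = 2(-5) + 2(-5) = -20  ✔
#5 H=4, F=-5, D=-3; 1 of them equals -5  ✔
#6 G = 3 ≠ 5 and D = -3 ≠ -1; both disjuncts false  ✘
#7 G + H = 3 + 4 = 7; 7 ≥ 7  ✔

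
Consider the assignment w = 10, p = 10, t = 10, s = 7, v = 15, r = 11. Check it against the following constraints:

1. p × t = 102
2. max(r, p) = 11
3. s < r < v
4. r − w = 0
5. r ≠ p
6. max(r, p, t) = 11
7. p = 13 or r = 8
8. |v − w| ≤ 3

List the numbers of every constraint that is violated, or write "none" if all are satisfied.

1. p × t = 10 × 10 = 100, not 102 — violated.
2. max(11, 10) = 11 — satisfied.
3. values 7 < 11 < 15 — satisfied.
4. r − w = 11 − 10 = 1, not 0 — violated.
5. r = 11, p = 10; distinct — satisfied.
6. max(11, 10, 10) = 11 — satisfied.
7. p = 10 ≠ 13 and r = 11 ≠ 8; both disjuncts false — violated.
8. |15 − 10| = 5; 5 > 3, exceeds bound 3 — violated.

Constraints 1, 4, 7, 8 do not hold.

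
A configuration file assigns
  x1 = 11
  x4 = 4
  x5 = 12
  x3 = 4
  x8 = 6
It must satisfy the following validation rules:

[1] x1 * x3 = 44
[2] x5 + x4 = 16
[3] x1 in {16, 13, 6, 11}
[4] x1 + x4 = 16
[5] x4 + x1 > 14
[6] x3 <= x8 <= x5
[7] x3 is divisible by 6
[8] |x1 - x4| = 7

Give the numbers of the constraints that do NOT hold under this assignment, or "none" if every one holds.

Violated: 4 and 7.

[1] x1 * x3 = 11 * 4 = 44  OK
[2] x5 + x4 = 12 + 4 = 16  OK
[3] x1 = 11 is in {16, 13, 6, 11}  OK
[4] x1 + x4 = 11 + 4 = 15, not 16  FAIL
[5] x4 + x1 = 4 + 11 = 15; 15 > 14  OK
[6] values 4 <= 6 <= 12  OK
[7] 4 = 6*0 + 4, so 6 does not divide 4  FAIL
[8] |11 - 4| = 7  OK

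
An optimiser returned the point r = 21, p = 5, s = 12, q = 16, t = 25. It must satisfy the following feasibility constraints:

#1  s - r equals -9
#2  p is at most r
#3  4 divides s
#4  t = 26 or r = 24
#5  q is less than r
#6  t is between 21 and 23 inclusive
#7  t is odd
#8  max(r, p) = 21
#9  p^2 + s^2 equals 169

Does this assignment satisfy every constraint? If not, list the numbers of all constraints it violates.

Violated: 4 and 6.

#1 s - r = 12 - 21 = -9 — holds.
#2 p = 5, r = 21; 5 ≤ 21 — holds.
#3 12 / 4 = 3, so 4 divides 12 — holds.
#4 t = 25 ≠ 26 and r = 21 ≠ 24; both disjuncts false — fails.
#5 q = 16, r = 21; 16 < 21 — holds.
#6 t = 25 is outside [21, 23] — fails.
#7 t = 25 is odd — holds.
#8 max(21, 5) = 21 — holds.
#9 p^2 + s^2 = 5^2 + 12^2 = 25 + 144 = 169 — holds.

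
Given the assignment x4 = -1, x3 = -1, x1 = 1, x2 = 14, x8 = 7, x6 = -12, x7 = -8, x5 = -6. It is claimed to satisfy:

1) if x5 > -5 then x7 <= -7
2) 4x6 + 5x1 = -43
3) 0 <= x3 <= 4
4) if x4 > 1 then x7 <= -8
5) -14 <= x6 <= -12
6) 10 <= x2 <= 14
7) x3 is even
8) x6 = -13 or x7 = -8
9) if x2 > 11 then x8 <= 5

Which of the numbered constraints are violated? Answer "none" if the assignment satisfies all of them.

1) x5 = -6, not > -5; antecedent false, conditional vacuously true — OK.
2) 4x6 + 5x1 = 4(-12) + 5(1) = -43 — OK.
3) x3 = -1 is outside [0, 4] — violated.
4) x4 = -1, not > 1; antecedent false, conditional vacuously true — OK.
5) x6 = -12 lies in [-14, -12] — OK.
6) x2 = 14 lies in [10, 14] — OK.
7) x3 = -1 is odd — violated.
8) x6 = -12 ≠ -13, but x7 = -8 = -8 (second disjunct) — OK.
9) x2 = 14 > 11, so we need x8 ≤ 5; but x8 = 7 > 5 — violated.

Constraints 3, 7, 9 are violated.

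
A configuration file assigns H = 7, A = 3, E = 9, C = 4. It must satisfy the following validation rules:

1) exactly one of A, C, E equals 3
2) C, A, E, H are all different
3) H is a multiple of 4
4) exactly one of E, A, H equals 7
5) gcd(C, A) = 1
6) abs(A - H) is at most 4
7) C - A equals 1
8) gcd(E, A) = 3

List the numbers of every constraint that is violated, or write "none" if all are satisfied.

Constraint 3 is violated.

1) A=3, C=4, E=9; 1 of them equals 3 — holds.
2) values 4, 3, 9, 7 are pairwise distinct — holds.
3) 7 = 4*1 + 3, so 4 does not divide 7 — does not hold.
4) E=9, A=3, H=7; 1 of them equals 7 — holds.
5) gcd(4, 3) = 1 — holds.
6) abs(3 - 7) = 4; 4 ≤ 4 — holds.
7) C - A = 4 - 3 = 1 — holds.
8) gcd(9, 3) = 3 — holds.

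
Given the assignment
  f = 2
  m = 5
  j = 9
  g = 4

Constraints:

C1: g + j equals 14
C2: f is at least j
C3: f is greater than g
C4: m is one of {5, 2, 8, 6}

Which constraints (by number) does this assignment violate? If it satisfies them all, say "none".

No — constraints 1, 2, and 3 are not satisfied.

C1: g + j = 4 + 9 = 13, not 14  ✗
C2: f = 2, j = 9; 2 < 9 (want ≥)  ✗
C3: f = 2, g = 4; 2 ≤ 4 (want >)  ✗
C4: m = 5 is in {5, 2, 8, 6}  ✓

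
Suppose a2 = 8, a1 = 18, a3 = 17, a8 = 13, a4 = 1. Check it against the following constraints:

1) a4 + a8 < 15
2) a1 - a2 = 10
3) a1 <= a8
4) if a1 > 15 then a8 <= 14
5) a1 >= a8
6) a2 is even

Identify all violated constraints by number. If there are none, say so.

1) a4 + a8 = 1 + 13 = 14; 14 < 15  holds
2) a1 - a2 = 18 - 8 = 10  holds
3) a1 = 18, a8 = 13; 18 > 13 (want ≤)  fails
4) a1 = 18 > 15, so we need a8 ≤ 14; a8 = 13 ≤ 14  holds
5) a1 = 18, a8 = 13; 18 ≥ 13  holds
6) a2 = 8 is even  holds

No — constraint 3 is not satisfied.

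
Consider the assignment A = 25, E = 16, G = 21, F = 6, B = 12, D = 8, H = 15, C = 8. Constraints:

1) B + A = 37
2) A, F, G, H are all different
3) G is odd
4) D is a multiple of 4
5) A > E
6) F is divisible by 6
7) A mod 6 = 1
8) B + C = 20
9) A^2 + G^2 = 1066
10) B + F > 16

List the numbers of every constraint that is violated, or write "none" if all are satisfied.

No violations.

1) B + A = 12 + 25 = 37 — holds.
2) values 25, 6, 21, 15 are pairwise distinct — holds.
3) G = 21 is odd — holds.
4) 8 / 4 = 2, so 4 divides 8 — holds.
5) A = 25, E = 16; 25 > 16 — holds.
6) 6 / 6 = 1, so 6 divides 6 — holds.
7) 25 mod 6 = 1 — holds.
8) B + C = 12 + 8 = 20 — holds.
9) A^2 + G^2 = 25^2 + 21^2 = 625 + 441 = 1066 — holds.
10) B + F = 12 + 6 = 18; 18 > 16 — holds.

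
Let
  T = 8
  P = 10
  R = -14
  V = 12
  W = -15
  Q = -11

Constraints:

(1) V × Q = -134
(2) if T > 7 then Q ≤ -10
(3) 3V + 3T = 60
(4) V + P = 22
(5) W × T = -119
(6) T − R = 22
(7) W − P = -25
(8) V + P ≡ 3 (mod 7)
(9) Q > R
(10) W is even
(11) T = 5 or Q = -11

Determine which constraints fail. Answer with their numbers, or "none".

(1) V × Q = 12 × (-11) = -132, not -134 — fails.
(2) T = 8 > 7, so we need Q ≤ -10; Q = -11 ≤ -10 — holds.
(3) 3V + 3T = 3(12) + 3(8) = 60 — holds.
(4) V + P = 12 + 10 = 22 — holds.
(5) W × T = -15 × 8 = -120, not -119 — fails.
(6) T − R = 8 − (-14) = 22 — holds.
(7) W − P = -15 − 10 = -25 — holds.
(8) V + P = 22; 22 mod 7 = 1, not 3 — fails.
(9) Q = -11, R = -14; -11 > -14 — holds.
(10) W = -15 is odd — fails.
(11) T = 8 ≠ 5, but Q = -11 = -11 (second disjunct) — holds.

The assignment fails constraints 1, 5, 8, 10.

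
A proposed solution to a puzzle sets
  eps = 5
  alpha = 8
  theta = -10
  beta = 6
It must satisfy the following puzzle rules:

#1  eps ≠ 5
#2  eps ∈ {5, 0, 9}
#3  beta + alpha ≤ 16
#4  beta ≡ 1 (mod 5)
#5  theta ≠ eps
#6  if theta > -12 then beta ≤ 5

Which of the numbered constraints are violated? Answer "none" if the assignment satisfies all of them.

No — constraints 1 and 6 are not satisfied.

#1 eps = 5, but 5 is required to differ — violated.
#2 eps = 5 is in {5, 0, 9} — OK.
#3 beta + alpha = 6 + 8 = 14; 14 ≤ 16 — OK.
#4 6 mod 5 = 1 — OK.
#5 theta = -10, eps = 5; distinct — OK.
#6 theta = -10 > -12, so we need beta ≤ 5; but beta = 6 > 5 — violated.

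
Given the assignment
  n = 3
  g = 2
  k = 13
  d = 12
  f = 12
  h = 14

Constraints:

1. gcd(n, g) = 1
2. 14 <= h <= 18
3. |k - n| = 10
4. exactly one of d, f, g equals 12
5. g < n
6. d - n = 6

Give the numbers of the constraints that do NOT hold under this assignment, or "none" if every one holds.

1. gcd(3, 2) = 1  holds
2. h = 14 lies in [14, 18]  holds
3. |13 - 3| = 10  holds
4. d=12, f=12, g=2; 2 of them equal 12, not exactly one  fails
5. g = 2, n = 3; 2 < 3  holds
6. d - n = 12 - 3 = 9, not 6  fails

Constraints 4, 6 are violated.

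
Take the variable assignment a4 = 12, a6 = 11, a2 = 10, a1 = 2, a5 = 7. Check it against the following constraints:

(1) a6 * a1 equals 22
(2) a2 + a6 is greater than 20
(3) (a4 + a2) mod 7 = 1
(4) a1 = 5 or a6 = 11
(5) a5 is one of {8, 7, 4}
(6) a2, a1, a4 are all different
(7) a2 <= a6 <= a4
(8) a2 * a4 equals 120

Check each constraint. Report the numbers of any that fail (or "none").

None — every constraint holds.

(1) a6 * a1 = 11 * 2 = 22  OK
(2) a2 + a6 = 10 + 11 = 21; 21 > 20  OK
(3) a4 + a2 = 22; 22 mod 7 = 1  OK
(4) a1 = 2 ≠ 5, but a6 = 11 = 11 (second disjunct)  OK
(5) a5 = 7 is in {8, 7, 4}  OK
(6) values 10, 2, 12 are pairwise distinct  OK
(7) values 10 <= 11 <= 12  OK
(8) a2 * a4 = 10 * 12 = 120  OK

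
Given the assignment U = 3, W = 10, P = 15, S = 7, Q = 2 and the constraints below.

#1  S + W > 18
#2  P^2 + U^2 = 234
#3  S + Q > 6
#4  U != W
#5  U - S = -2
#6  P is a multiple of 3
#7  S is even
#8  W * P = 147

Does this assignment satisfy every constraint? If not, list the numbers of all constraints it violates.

The assignment fails constraints 1, 5, 7, and 8.

#1 S + W = 7 + 10 = 17; 17 ≤ 18, bound 18 not met  ✘
#2 P^2 + U^2 = 15^2 + 3^2 = 225 + 9 = 234  ✔
#3 S + Q = 7 + 2 = 9; 9 > 6  ✔
#4 U = 3, W = 10; distinct  ✔
#5 U - S = 3 - 7 = -4, not -2  ✘
#6 15 / 3 = 5, so 3 divides 15  ✔
#7 S = 7 is odd  ✘
#8 W * P = 10 * 15 = 150, not 147  ✘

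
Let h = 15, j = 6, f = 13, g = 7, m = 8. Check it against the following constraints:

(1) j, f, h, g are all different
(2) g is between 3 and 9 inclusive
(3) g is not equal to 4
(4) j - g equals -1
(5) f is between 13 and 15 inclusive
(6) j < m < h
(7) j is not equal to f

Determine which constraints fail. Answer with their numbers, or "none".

None — every constraint holds.

(1) values 6, 13, 15, 7 are pairwise distinct — satisfied.
(2) g = 7 lies in [3, 9] — satisfied.
(3) g = 7, and 7 ≠ 4 — satisfied.
(4) j - g = 6 - 7 = -1 — satisfied.
(5) f = 13 lies in [13, 15] — satisfied.
(6) values 6 < 8 < 15 — satisfied.
(7) j = 6, f = 13; distinct — satisfied.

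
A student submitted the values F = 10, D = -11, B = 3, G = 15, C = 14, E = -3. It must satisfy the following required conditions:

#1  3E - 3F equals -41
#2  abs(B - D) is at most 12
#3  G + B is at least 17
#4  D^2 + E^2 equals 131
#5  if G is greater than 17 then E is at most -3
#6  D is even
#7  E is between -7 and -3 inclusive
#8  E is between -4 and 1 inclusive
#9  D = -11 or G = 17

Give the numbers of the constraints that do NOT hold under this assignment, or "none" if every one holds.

The assignment fails constraints 1, 2, 4, 6.

#1 3E - 3F = 3(-3) - 3(10) = -39, not -41 — violated.
#2 abs(3 - (-11)) = 14; 14 > 12, exceeds bound 12 — violated.
#3 G + B = 15 + 3 = 18; 18 ≥ 17 — satisfied.
#4 D^2 + E^2 = (-11)^2 + (-3)^2 = 121 + 9 = 130, not 131 — violated.
#5 G = 15, not > 17; antecedent false, conditional vacuously true — satisfied.
#6 D = -11 is odd — violated.
#7 E = -3 lies in [-7, -3] — satisfied.
#8 E = -3 lies in [-4, 1] — satisfied.
#9 D = -11 = -11 (first disjunct) — satisfied.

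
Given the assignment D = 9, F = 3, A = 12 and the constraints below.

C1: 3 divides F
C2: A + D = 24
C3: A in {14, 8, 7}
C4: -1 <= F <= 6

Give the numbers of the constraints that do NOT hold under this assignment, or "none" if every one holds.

C1: 3 / 3 = 1, so 3 divides 3  ✓
C2: A + D = 12 + 9 = 21, not 24  ✗
C3: A = 12 is not in {14, 8, 7}  ✗
C4: F = 3 lies in [-1, 6]  ✓

No — constraints 2 and 3 are not satisfied.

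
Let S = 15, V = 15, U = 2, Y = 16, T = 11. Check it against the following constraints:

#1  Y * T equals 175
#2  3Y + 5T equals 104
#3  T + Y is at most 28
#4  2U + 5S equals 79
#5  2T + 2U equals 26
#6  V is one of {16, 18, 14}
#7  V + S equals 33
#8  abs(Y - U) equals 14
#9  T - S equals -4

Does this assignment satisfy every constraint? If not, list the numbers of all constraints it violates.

#1 Y * T = 16 * 11 = 176, not 175 — violated.
#2 3Y + 5T = 3(16) + 5(11) = 103, not 104 — violated.
#3 T + Y = 11 + 16 = 27; 27 ≤ 28 — OK.
#4 2U + 5S = 2(2) + 5(15) = 79 — OK.
#5 2T + 2U = 2(11) + 2(2) = 26 — OK.
#6 V = 15 is not in {16, 18, 14} — violated.
#7 V + S = 15 + 15 = 30, not 33 — violated.
#8 abs(16 - 2) = 14 — OK.
#9 T - S = 11 - 15 = -4 — OK.

Violated: 1, 2, 6, 7.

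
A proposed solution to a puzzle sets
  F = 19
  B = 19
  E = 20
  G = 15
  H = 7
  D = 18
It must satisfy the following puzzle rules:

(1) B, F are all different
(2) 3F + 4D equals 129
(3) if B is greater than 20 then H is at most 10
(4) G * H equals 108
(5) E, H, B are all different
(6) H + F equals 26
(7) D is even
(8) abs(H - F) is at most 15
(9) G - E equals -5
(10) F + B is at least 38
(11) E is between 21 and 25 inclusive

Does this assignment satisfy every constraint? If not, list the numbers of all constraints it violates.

Violated: 1, 4, 11.

(1) B = F = 19, not all different  no
(2) 3F + 4D = 3(19) + 4(18) = 129  yes
(3) B = 19, not > 20; antecedent false, conditional vacuously true  yes
(4) G * H = 15 * 7 = 105, not 108  no
(5) values 20, 7, 19 are pairwise distinct  yes
(6) H + F = 7 + 19 = 26  yes
(7) D = 18 is even  yes
(8) abs(7 - 19) = 12; 12 ≤ 15  yes
(9) G - E = 15 - 20 = -5  yes
(10) F + B = 19 + 19 = 38; 38 ≥ 38  yes
(11) E = 20 is outside [21, 25]  no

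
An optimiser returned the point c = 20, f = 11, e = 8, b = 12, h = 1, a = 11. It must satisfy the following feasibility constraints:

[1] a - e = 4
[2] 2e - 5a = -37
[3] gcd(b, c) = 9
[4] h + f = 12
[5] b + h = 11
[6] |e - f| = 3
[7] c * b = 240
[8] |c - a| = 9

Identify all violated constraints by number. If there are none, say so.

Violated: 1, 2, 3, and 5.

[1] a - e = 11 - 8 = 3, not 4 — fails.
[2] 2e - 5a = 2(8) - 5(11) = -39, not -37 — fails.
[3] gcd(12, 20) = 4, not 9 — fails.
[4] h + f = 1 + 11 = 12 — holds.
[5] b + h = 12 + 1 = 13, not 11 — fails.
[6] |8 - 11| = 3 — holds.
[7] c * b = 20 * 12 = 240 — holds.
[8] |20 - 11| = 9 — holds.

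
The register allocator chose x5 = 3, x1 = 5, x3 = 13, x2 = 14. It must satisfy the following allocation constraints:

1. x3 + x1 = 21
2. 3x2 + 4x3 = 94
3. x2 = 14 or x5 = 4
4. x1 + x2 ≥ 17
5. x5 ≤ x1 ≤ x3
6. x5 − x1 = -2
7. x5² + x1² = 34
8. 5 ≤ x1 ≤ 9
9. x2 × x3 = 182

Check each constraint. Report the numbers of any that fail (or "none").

1. x3 + x1 = 13 + 5 = 18, not 21  false
2. 3x2 + 4x3 = 3(14) + 4(13) = 94  true
3. x2 = 14 = 14 (first disjunct)  true
4. x1 + x2 = 5 + 14 = 19; 19 ≥ 17  true
5. values 3 ≤ 5 ≤ 13  true
6. x5 − x1 = 3 − 5 = -2  true
7. x5² + x1² = 3² + 5² = 9 + 25 = 34  true
8. x1 = 5 lies in [5, 9]  true
9. x2 × x3 = 14 × 13 = 182  true

Constraint 1 is violated.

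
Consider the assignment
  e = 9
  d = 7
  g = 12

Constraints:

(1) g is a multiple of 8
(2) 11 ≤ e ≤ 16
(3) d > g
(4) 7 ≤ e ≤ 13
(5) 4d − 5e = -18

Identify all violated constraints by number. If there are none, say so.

Constraints 1, 2, 3, and 5 do not hold.

(1) 12 = 8×1 + 4, so 8 does not divide 12  ✗
(2) e = 9 is outside [11, 16]  ✗
(3) d = 7, g = 12; 7 ≤ 12 (want >)  ✗
(4) e = 9 lies in [7, 13]  ✓
(5) 4d − 5e = 4(7) − 5(9) = -17, not -18  ✗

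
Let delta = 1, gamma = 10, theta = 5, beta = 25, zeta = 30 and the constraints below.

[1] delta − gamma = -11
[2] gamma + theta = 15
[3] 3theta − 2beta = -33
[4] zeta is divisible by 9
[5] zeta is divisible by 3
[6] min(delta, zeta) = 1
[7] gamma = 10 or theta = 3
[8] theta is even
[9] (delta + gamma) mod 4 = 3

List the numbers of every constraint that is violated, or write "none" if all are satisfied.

Constraints 1, 3, 4, and 8 do not hold.

[1] delta − gamma = 1 − 10 = -9, not -11 — fails.
[2] gamma + theta = 10 + 5 = 15 — holds.
[3] 3theta − 2beta = 3(5) − 2(25) = -35, not -33 — fails.
[4] 30 = 9×3 + 3, so 9 does not divide 30 — fails.
[5] 30 / 3 = 10, so 3 divides 30 — holds.
[6] min(1, 30) = 1 — holds.
[7] gamma = 10 = 10 (first disjunct) — holds.
[8] theta = 5 is odd — fails.
[9] delta + gamma = 11; 11 mod 4 = 3 — holds.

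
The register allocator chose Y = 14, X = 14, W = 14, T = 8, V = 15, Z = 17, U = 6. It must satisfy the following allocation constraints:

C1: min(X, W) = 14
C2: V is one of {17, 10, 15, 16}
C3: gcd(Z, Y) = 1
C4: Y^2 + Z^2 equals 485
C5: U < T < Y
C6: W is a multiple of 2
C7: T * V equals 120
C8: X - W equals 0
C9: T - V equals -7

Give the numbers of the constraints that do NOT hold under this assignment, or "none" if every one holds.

Yes — all constraints hold.

C1: min(14, 14) = 14  true
C2: V = 15 is in {17, 10, 15, 16}  true
C3: gcd(17, 14) = 1  true
C4: Y^2 + Z^2 = 14^2 + 17^2 = 196 + 289 = 485  true
C5: values 6 < 8 < 14  true
C6: 14 / 2 = 7, so 2 divides 14  true
C7: T * V = 8 * 15 = 120  true
C8: X - W = 14 - 14 = 0  true
C9: T - V = 8 - 15 = -7  true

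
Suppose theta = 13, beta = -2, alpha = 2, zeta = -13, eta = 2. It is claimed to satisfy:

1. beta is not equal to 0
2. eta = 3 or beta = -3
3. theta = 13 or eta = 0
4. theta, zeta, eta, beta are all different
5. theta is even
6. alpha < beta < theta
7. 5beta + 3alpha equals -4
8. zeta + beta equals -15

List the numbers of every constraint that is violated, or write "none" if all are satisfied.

1. beta = -2, and -2 ≠ 0  holds
2. eta = 2 ≠ 3 and beta = -2 ≠ -3; both disjuncts false  fails
3. theta = 13 = 13 (first disjunct)  holds
4. values 13, -13, 2, -2 are pairwise distinct  holds
5. theta = 13 is odd  fails
6. values 2, -2, 13; alpha = 2 is not < beta = -2  fails
7. 5beta + 3alpha = 5(-2) + 3(2) = -4  holds
8. zeta + beta = -13 + (-2) = -15  holds

The assignment fails constraints 2, 5, 6.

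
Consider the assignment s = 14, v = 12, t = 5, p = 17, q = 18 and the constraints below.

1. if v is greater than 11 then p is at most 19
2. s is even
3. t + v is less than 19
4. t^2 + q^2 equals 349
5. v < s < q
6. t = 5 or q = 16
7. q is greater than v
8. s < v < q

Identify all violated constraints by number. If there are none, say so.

Constraint 8 is violated.

1. v = 12 > 11, so we need p ≤ 19; p = 17 ≤ 19  yes
2. s = 14 is even  yes
3. t + v = 5 + 12 = 17; 17 < 19  yes
4. t^2 + q^2 = 5^2 + 18^2 = 25 + 324 = 349  yes
5. values 12 < 14 < 18  yes
6. t = 5 = 5 (first disjunct)  yes
7. q = 18, v = 12; 18 > 12  yes
8. values 14, 12, 18; s = 14 is not < v = 12  no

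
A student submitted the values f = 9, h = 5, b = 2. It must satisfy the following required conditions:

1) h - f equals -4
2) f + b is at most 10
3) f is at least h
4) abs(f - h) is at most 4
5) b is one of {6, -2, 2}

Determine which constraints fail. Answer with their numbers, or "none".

Constraint 2 does not hold.

1) h - f = 5 - 9 = -4 — holds.
2) f + b = 9 + 2 = 11; 11 > 10, bound 10 not met — fails.
3) f = 9, h = 5; 9 ≥ 5 — holds.
4) abs(9 - 5) = 4; 4 ≤ 4 — holds.
5) b = 2 is in {6, -2, 2} — holds.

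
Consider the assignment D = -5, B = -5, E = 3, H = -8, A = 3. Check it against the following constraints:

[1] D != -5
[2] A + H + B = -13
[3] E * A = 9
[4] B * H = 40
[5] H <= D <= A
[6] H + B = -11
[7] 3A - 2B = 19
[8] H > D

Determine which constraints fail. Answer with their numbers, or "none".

Constraints 1, 2, 6, and 8 do not hold.

[1] D = -5, but -5 is required to differ  ✘
[2] A + H + B = 3 + (-8) + (-5) = -10, not -13  ✘
[3] E * A = 3 * 3 = 9  ✔
[4] B * H = -5 * (-8) = 40  ✔
[5] values -8 <= -5 <= 3  ✔
[6] H + B = -8 + (-5) = -13, not -11  ✘
[7] 3A - 2B = 3(3) - 2(-5) = 19  ✔
[8] H = -8, D = -5; -8 ≤ -5 (want >)  ✘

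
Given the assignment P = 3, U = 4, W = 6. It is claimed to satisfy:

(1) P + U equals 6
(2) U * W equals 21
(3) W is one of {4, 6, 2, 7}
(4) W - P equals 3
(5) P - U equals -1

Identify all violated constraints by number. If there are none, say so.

Violated: 1, 2.

(1) P + U = 3 + 4 = 7, not 6 — fails.
(2) U * W = 4 * 6 = 24, not 21 — fails.
(3) W = 6 is in {4, 6, 2, 7} — holds.
(4) W - P = 6 - 3 = 3 — holds.
(5) P - U = 3 - 4 = -1 — holds.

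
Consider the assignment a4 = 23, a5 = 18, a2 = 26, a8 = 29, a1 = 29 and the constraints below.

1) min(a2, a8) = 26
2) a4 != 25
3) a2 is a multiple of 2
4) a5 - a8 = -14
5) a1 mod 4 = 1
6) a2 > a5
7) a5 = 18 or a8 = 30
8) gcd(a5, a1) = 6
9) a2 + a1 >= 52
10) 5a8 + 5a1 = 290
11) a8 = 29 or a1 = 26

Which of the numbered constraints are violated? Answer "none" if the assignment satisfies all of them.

No — constraints 4 and 8 are not satisfied.

1) min(26, 29) = 26 — OK.
2) a4 = 23, and 23 ≠ 25 — OK.
3) 26 / 2 = 13, so 2 divides 26 — OK.
4) a5 - a8 = 18 - 29 = -11, not -14 — violated.
5) 29 mod 4 = 1 — OK.
6) a2 = 26, a5 = 18; 26 > 18 — OK.
7) a5 = 18 = 18 (first disjunct) — OK.
8) gcd(18, 29) = 1, not 6 — violated.
9) a2 + a1 = 26 + 29 = 55; 55 ≥ 52 — OK.
10) 5a8 + 5a1 = 5(29) + 5(29) = 290 — OK.
11) a8 = 29 = 29 (first disjunct) — OK.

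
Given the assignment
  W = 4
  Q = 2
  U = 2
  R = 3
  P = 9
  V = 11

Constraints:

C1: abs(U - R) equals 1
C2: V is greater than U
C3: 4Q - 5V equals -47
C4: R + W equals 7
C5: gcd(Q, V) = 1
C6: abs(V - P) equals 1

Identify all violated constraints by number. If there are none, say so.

Constraint 6 does not hold.

C1: abs(2 - 3) = 1 — holds.
C2: V = 11, U = 2; 11 > 2 — holds.
C3: 4Q - 5V = 4(2) - 5(11) = -47 — holds.
C4: R + W = 3 + 4 = 7 — holds.
C5: gcd(2, 11) = 1 — holds.
C6: abs(11 - 9) = 2, not 1 — does not hold.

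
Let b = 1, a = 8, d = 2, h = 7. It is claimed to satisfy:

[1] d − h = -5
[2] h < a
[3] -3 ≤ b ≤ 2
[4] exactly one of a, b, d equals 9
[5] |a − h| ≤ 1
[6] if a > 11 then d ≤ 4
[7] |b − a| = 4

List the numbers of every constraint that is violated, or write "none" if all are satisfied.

[1] d − h = 2 − 7 = -5 — holds.
[2] h = 7, a = 8; 7 < 8 — holds.
[3] b = 1 lies in [-3, 2] — holds.
[4] a=8, b=1, d=2; 0 of them equal 9, not exactly one — fails.
[5] |8 − 7| = 1; 1 ≤ 1 — holds.
[6] a = 8, not > 11; antecedent false, conditional vacuously true — holds.
[7] |1 − 8| = 7, not 4 — fails.

Constraints 4 and 7 are violated.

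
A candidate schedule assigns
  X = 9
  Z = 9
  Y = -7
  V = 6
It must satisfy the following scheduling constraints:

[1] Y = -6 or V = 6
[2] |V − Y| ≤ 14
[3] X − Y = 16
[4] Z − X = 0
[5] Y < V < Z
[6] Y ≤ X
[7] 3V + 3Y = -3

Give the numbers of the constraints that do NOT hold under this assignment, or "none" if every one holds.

[1] Y = -7 ≠ -6, but V = 6 = 6 (second disjunct) — holds.
[2] |6 − (-7)| = 13; 13 ≤ 14 — holds.
[3] X − Y = 9 − (-7) = 16 — holds.
[4] Z − X = 9 − 9 = 0 — holds.
[5] values -7 < 6 < 9 — holds.
[6] Y = -7, X = 9; -7 ≤ 9 — holds.
[7] 3V + 3Y = 3(6) + 3(-7) = -3 — holds.

The assignment satisfies every constraint.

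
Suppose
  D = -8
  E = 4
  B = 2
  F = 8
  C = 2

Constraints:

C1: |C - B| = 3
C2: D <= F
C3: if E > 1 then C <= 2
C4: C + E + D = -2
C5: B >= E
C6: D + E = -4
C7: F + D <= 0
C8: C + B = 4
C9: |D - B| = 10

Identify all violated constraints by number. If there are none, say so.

C1: |2 - 2| = 0, not 3 — fails.
C2: D = -8, F = 8; -8 ≤ 8 — holds.
C3: E = 4 > 1, so we need C ≤ 2; C = 2 ≤ 2 — holds.
C4: C + E + D = 2 + 4 + (-8) = -2 — holds.
C5: B = 2, E = 4; 2 < 4 (want ≥) — fails.
C6: D + E = -8 + 4 = -4 — holds.
C7: F + D = 8 + (-8) = 0; 0 ≤ 0 — holds.
C8: C + B = 2 + 2 = 4 — holds.
C9: |-8 - 2| = 10 — holds.

No — constraints 1 and 5 are not satisfied.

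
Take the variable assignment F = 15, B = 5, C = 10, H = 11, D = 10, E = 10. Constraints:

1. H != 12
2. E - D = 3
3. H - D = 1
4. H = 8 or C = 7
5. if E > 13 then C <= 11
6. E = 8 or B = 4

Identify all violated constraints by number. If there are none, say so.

1. H = 11, and 11 ≠ 12  OK
2. E - D = 10 - 10 = 0, not 3  FAIL
3. H - D = 11 - 10 = 1  OK
4. H = 11 ≠ 8 and C = 10 ≠ 7; both disjuncts false  FAIL
5. E = 10, not > 13; antecedent false, conditional vacuously true  OK
6. E = 10 ≠ 8 and B = 5 ≠ 4; both disjuncts false  FAIL

Constraints 2, 4, 6 are violated.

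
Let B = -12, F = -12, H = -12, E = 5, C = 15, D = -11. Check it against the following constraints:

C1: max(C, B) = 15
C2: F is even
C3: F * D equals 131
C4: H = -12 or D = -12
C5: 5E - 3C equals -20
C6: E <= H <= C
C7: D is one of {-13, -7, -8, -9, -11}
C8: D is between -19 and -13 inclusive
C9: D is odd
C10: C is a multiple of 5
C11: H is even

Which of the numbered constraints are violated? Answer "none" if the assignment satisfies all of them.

The assignment fails constraints 3, 6, 8.

C1: max(15, -12) = 15  true
C2: F = -12 is even  true
C3: F * D = -12 * (-11) = 132, not 131  false
C4: H = -12 = -12 (first disjunct)  true
C5: 5E - 3C = 5(5) - 3(15) = -20  true
C6: values 5, -12, 15; E = 5 is not <= H = -12  false
C7: D = -11 is in {-13, -7, -8, -9, -11}  true
C8: D = -11 is outside [-19, -13]  false
C9: D = -11 is odd  true
C10: 15 / 5 = 3, so 5 divides 15  true
C11: H = -12 is even  true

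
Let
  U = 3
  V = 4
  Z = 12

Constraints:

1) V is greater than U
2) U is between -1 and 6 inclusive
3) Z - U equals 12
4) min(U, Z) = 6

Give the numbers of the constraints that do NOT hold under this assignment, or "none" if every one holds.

1) V = 4, U = 3; 4 > 3  ✔
2) U = 3 lies in [-1, 6]  ✔
3) Z - U = 12 - 3 = 9, not 12  ✘
4) min(3, 12) = 3, not 6  ✘

Constraints 3, 4 are violated.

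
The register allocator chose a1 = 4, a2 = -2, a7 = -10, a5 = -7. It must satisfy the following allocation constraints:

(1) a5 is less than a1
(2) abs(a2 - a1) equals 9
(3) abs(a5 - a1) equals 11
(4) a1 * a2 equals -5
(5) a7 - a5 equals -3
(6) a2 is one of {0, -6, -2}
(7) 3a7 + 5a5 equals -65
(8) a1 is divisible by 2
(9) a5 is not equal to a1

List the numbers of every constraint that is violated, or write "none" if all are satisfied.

(1) a5 = -7, a1 = 4; -7 < 4  ✔
(2) abs(-2 - 4) = 6, not 9  ✘
(3) abs(-7 - 4) = 11  ✔
(4) a1 * a2 = 4 * (-2) = -8, not -5  ✘
(5) a7 - a5 = -10 - (-7) = -3  ✔
(6) a2 = -2 is in {0, -6, -2}  ✔
(7) 3a7 + 5a5 = 3(-10) + 5(-7) = -65  ✔
(8) 4 / 2 = 2, so 2 divides 4  ✔
(9) a5 = -7, a1 = 4; distinct  ✔

Violated: 2 and 4.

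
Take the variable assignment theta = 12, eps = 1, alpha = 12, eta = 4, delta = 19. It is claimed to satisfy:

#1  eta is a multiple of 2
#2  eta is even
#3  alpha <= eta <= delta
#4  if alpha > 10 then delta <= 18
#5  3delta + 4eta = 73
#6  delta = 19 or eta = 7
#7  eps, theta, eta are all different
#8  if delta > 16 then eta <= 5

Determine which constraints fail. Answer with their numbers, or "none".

Constraints 3 and 4 do not hold.

#1 4 / 2 = 2, so 2 divides 4  ✔
#2 eta = 4 is even  ✔
#3 values 12, 4, 19; alpha = 12 is not <= eta = 4  ✘
#4 alpha = 12 > 10, so we need delta ≤ 18; but delta = 19 > 18  ✘
#5 3delta + 4eta = 3(19) + 4(4) = 73  ✔
#6 delta = 19 = 19 (first disjunct)  ✔
#7 values 1, 12, 4 are pairwise distinct  ✔
#8 delta = 19 > 16, so we need eta ≤ 5; eta = 4 ≤ 5  ✔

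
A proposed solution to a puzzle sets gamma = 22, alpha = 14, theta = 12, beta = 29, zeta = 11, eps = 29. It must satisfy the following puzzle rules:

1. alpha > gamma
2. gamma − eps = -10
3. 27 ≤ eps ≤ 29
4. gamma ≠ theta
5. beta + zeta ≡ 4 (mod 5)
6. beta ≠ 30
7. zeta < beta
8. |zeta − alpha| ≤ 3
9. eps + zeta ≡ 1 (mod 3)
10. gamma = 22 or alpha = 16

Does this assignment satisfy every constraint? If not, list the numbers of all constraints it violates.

1. alpha = 14, gamma = 22; 14 ≤ 22 (want >) — does not hold.
2. gamma − eps = 22 − 29 = -7, not -10 — does not hold.
3. eps = 29 lies in [27, 29] — holds.
4. gamma = 22, theta = 12; distinct — holds.
5. beta + zeta = 40; 40 mod 5 = 0, not 4 — does not hold.
6. beta = 29, and 29 ≠ 30 — holds.
7. zeta = 11, beta = 29; 11 < 29 — holds.
8. |11 − 14| = 3; 3 ≤ 3 — holds.
9. eps + zeta = 40; 40 mod 3 = 1 — holds.
10. gamma = 22 = 22 (first disjunct) — holds.

Constraints 1, 2, 5 do not hold.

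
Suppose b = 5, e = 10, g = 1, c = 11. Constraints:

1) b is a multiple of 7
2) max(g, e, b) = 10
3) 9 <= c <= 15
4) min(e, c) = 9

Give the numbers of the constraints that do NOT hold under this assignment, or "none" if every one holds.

Constraints 1, 4 do not hold.

1) 5 = 7*0 + 5, so 7 does not divide 5 — violated.
2) max(1, 10, 5) = 10 — OK.
3) c = 11 lies in [9, 15] — OK.
4) min(10, 11) = 10, not 9 — violated.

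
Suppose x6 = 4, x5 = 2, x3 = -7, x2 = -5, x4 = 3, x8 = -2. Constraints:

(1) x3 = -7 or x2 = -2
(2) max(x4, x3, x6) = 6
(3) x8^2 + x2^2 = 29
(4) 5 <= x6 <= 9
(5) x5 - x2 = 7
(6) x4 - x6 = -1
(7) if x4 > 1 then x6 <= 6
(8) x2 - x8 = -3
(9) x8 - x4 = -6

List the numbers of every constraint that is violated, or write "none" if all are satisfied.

Constraints 2, 4, and 9 do not hold.

(1) x3 = -7 = -7 (first disjunct)  holds
(2) max(3, -7, 4) = 4, not 6  fails
(3) x8^2 + x2^2 = (-2)^2 + (-5)^2 = 4 + 25 = 29  holds
(4) x6 = 4 is outside [5, 9]  fails
(5) x5 - x2 = 2 - (-5) = 7  holds
(6) x4 - x6 = 3 - 4 = -1  holds
(7) x4 = 3 > 1, so we need x6 ≤ 6; x6 = 4 ≤ 6  holds
(8) x2 - x8 = -5 - (-2) = -3  holds
(9) x8 - x4 = -2 - 3 = -5, not -6  fails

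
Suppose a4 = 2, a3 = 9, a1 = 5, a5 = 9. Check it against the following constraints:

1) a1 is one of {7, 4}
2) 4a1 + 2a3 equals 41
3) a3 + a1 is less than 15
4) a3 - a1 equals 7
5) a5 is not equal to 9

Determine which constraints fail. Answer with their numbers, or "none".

No — constraints 1, 2, 4, 5 are not satisfied.

1) a1 = 5 is not in {7, 4}  ✗
2) 4a1 + 2a3 = 4(5) + 2(9) = 38, not 41  ✗
3) a3 + a1 = 9 + 5 = 14; 14 < 15  ✓
4) a3 - a1 = 9 - 5 = 4, not 7  ✗
5) a5 = 9, but 9 is required to differ  ✗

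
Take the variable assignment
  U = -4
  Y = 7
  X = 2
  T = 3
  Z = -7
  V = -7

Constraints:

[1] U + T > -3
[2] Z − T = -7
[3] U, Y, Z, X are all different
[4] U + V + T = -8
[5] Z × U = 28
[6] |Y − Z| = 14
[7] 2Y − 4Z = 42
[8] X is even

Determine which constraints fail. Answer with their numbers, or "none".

No — constraint 2 is not satisfied.

[1] U + T = -4 + 3 = -1; -1 > -3 — satisfied.
[2] Z − T = -7 − 3 = -10, not -7 — violated.
[3] values -4, 7, -7, 2 are pairwise distinct — satisfied.
[4] U + V + T = -4 + (-7) + 3 = -8 — satisfied.
[5] Z × U = -7 × (-4) = 28 — satisfied.
[6] |7 − (-7)| = 14 — satisfied.
[7] 2Y − 4Z = 2(7) − 4(-7) = 42 — satisfied.
[8] X = 2 is even — satisfied.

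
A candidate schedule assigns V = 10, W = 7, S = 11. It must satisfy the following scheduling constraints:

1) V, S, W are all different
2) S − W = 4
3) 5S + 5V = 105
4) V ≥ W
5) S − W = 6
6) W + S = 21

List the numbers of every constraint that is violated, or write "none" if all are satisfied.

Violated: 5 and 6.

1) values 10, 11, 7 are pairwise distinct — holds.
2) S − W = 11 − 7 = 4 — holds.
3) 5S + 5V = 5(11) + 5(10) = 105 — holds.
4) V = 10, W = 7; 10 ≥ 7 — holds.
5) S − W = 11 − 7 = 4, not 6 — fails.
6) W + S = 7 + 11 = 18, not 21 — fails.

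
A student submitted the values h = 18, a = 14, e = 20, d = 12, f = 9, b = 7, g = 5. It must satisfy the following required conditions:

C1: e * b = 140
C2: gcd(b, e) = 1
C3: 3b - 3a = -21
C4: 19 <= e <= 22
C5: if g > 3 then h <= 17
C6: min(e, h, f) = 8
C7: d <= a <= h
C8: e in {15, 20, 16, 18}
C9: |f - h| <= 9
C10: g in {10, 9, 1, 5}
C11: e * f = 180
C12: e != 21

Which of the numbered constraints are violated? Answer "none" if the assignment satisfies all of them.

C1: e * b = 20 * 7 = 140  yes
C2: gcd(7, 20) = 1  yes
C3: 3b - 3a = 3(7) - 3(14) = -21  yes
C4: e = 20 lies in [19, 22]  yes
C5: g = 5 > 3, so we need h ≤ 17; but h = 18 > 17  no
C6: min(20, 18, 9) = 9, not 8  no
C7: values 12 <= 14 <= 18  yes
C8: e = 20 is in {15, 20, 16, 18}  yes
C9: |9 - 18| = 9; 9 ≤ 9  yes
C10: g = 5 is in {10, 9, 1, 5}  yes
C11: e * f = 20 * 9 = 180  yes
C12: e = 20, and 20 ≠ 21  yes

The assignment fails constraints 5, 6.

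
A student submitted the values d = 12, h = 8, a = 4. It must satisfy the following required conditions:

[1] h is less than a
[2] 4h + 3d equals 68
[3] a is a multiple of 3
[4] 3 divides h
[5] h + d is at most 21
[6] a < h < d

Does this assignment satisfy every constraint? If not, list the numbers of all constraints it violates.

No — constraints 1, 3, 4 are not satisfied.

[1] h = 8, a = 4; 8 ≥ 4 (want <)  fails
[2] 4h + 3d = 4(8) + 3(12) = 68  holds
[3] 4 = 3*1 + 1, so 3 does not divide 4  fails
[4] 8 = 3*2 + 2, so 3 does not divide 8  fails
[5] h + d = 8 + 12 = 20; 20 ≤ 21  holds
[6] values 4 < 8 < 12  holds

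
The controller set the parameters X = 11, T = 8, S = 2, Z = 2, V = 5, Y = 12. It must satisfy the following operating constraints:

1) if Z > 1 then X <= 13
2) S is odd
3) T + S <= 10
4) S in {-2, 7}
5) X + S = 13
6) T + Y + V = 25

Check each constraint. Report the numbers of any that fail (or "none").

1) Z = 2 > 1, so we need X ≤ 13; X = 11 ≤ 13 — holds.
2) S = 2 is even — does not hold.
3) T + S = 8 + 2 = 10; 10 ≤ 10 — holds.
4) S = 2 is not in {-2, 7} — does not hold.
5) X + S = 11 + 2 = 13 — holds.
6) T + Y + V = 8 + 12 + 5 = 25 — holds.

No — constraints 2, 4 are not satisfied.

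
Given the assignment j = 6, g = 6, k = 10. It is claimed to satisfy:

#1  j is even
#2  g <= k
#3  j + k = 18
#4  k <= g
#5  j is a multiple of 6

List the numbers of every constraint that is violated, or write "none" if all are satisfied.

#1 j = 6 is even  holds
#2 g = 6, k = 10; 6 ≤ 10  holds
#3 j + k = 6 + 10 = 16, not 18  fails
#4 k = 10, g = 6; 10 > 6 (want ≤)  fails
#5 6 / 6 = 1, so 6 divides 6  holds

The assignment fails constraints 3, 4.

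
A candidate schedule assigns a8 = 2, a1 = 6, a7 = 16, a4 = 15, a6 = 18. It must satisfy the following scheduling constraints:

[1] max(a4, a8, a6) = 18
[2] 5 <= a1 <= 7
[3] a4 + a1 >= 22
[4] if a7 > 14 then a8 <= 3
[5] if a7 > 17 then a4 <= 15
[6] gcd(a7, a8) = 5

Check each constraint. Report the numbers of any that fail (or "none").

[1] max(15, 2, 18) = 18  OK
[2] a1 = 6 lies in [5, 7]  OK
[3] a4 + a1 = 15 + 6 = 21; 21 < 22, bound 22 not met  FAIL
[4] a7 = 16 > 14, so we need a8 ≤ 3; a8 = 2 ≤ 3  OK
[5] a7 = 16, not > 17; antecedent false, conditional vacuously true  OK
[6] gcd(16, 2) = 2, not 5  FAIL

The assignment fails constraints 3 and 6.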